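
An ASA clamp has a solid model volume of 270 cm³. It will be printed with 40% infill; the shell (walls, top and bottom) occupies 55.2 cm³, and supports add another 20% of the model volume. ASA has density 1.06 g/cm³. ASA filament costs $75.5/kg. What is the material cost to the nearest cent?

$15.62

Interior volume: 270 − 55.2 → 214.8 cm³.
Infill deposited = 0.40 × 214.8, so 85.92 cm³.
Support = 0.20 × 270, so 54 cm³.
Total extruded = 55.2 + 85.92 + 54 = 195.12 cm³.
Mass: 195.12 × 1.06 → 206.8272 g.
Cost = 206.8272 g / 1000 × $75.5/kg = $15.62.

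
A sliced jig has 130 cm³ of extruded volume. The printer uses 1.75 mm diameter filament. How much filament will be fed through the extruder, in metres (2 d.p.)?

Filament cross-section = π × (1.75/2)² = 2.4053 mm².
L = 130000 mm³ / 2.4053 mm² = 54047.31 mm, i.e. 54.05 m.

54.05 m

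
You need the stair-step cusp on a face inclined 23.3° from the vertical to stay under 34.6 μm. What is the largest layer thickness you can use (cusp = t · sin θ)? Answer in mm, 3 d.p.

0.087 mm

t = h_c / sin θ = 0.0346 / 0.3955 = 0.087 mm.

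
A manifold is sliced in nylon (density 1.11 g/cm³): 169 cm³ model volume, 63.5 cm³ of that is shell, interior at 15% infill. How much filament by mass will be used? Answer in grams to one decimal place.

Volume inside the shell = 169 − 63.5 = 105.5 cm³.
Infill volume = 0.15 × 105.5, so 15.825 cm³.
Total printed volume = 63.5 + 15.825 = 79.325 cm³.
Mass = 79.325 × 1.11 = 88.05075 g.

88.1 g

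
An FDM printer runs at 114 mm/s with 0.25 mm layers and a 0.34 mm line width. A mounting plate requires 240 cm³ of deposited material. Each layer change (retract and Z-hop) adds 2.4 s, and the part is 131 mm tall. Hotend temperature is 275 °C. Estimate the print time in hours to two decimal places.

7.23 hours

Extrusion cross-section: 0.25 × 0.34 → 0.085 mm².
Toolpath length = 240 cm³ / 0.085 mm² = 240000 / 0.085 = 2823529.4 mm.
Print-move time: 2823529.4 / 114 → 24767.8 s.
Number of layers: 131 / 0.25 → 524 (rounded up).
Layer-change overhead = 524 × 2.4, so 1257.6 s.
Altogether 24767.8 + 1257.6 = 26025.4 s, i.e. 7.23 hours.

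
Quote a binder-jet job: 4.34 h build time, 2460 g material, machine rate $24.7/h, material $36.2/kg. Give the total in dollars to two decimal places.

Machine cost: 24.7 × 4.34 → $107.198.
Feedstock cost = 36.2 × 2460/1000, so $89.052.
Job cost: 107.198 + 89.052 = $196.25.

$196.25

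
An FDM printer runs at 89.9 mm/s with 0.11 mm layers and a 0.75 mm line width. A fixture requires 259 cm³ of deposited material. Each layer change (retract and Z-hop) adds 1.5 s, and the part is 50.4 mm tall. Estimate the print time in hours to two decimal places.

Bead cross-section = 0.11 × 0.75, so 0.0825 mm².
Path length: 259000 mm³ / 0.0825 mm² → 3139393.9 mm.
Time extruding = 3139393.9 / 89.9 = 34921 s.
Number of layers: 50.4 / 0.11 → 459 (rounded up).
Layer-change overhead = 459 × 1.5 = 688.5 s.
Total = 34921 + 688.5 = 35609.5 s = 9.89 hours.

9.89 hours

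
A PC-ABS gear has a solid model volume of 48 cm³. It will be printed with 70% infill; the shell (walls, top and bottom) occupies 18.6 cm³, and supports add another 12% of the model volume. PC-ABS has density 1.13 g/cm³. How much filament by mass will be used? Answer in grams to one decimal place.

Volume inside the shell = 48 − 18.6 = 29.4 cm³.
Deposited infill: 0.70 × 29.4 → 20.58 cm³.
Support = 0.12 × 48 = 5.76 cm³.
Deposited volume: 18.6 + 20.58 + 5.76 → 44.94 cm³.
Mass: 44.94 × 1.13 → 50.7822 g.

50.8 g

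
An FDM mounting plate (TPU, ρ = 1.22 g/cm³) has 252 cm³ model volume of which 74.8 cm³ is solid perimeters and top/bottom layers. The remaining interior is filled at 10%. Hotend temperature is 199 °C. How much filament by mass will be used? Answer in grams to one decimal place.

Volume inside the shell = 252 − 74.8 = 177.2 cm³.
Deposited infill: 0.10 × 177.2 → 17.72 cm³.
Total printed volume = 74.8 + 17.72, so 92.52 cm³.
Mass = 92.52 × 1.22, so 112.8744 g.

112.9 g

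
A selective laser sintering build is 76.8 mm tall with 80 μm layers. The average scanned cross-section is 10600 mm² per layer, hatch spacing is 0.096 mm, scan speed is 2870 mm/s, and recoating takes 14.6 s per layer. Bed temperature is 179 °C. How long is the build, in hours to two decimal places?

14.15 hours

Layers = ⌈76.8/0.08⌉ = 960.
Per-layer scan distance = 10600 / 0.096, so 110416.7 mm.
Scan time per layer = 110416.7 / 2870, so 38.4727 s.
Layer cycle = 38.4727 + 14.6, so 53.0727 s.
Build time = 960 × 53.0727 = 50949.792 s = 14.15 hours.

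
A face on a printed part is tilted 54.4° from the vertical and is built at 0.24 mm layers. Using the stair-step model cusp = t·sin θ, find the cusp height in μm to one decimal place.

sin(54.4°) = 0.8131, so cusp = 0.24 × 0.8131 = 0.195144 mm → 195.1 μm.

195.1 μm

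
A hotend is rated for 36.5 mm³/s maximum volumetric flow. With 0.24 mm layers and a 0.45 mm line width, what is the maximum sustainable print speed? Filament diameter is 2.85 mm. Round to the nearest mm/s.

Extrusion cross-section = 0.24 × 0.45 = 0.108 mm².
v_max = Q/A = 36.5/0.108 = 337.96 mm/s → 338 mm/s.

338 mm/s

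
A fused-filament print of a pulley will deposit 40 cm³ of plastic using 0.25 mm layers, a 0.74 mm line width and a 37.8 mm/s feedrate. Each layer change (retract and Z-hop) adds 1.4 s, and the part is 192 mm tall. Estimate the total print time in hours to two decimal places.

Extrusion cross-section: 0.25 × 0.74 → 0.185 mm².
Toolpath length = 40 cm³ / 0.185 mm² = 40000 / 0.185 = 216216.2 mm.
Extrusion time = 216216.2 / 37.8, so 5720 s.
Number of layers: 192 / 0.25 → 768 (rounded up).
Non-print overhead = 768 × 1.4 = 1075.2 s.
Total = 5720 + 1075.2 = 6795.2 s = 1.89 hours.

1.89 hours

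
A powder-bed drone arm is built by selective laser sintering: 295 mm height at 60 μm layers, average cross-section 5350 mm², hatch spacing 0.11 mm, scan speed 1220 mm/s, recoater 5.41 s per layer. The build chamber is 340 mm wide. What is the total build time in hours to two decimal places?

Layers = ⌈295/0.06⌉ = 4917.
Per-layer scan distance = 5350 / 0.11, so 48636.4 mm.
Laser time per layer = 48636.4 / 1220 = 39.8659 s.
Per-layer time = 39.8659 + 5.41 = 45.2759 s.
4917 layers × 45.2759 s/layer = 222621.6003 s, i.e. 61.84 hours.

61.84 hours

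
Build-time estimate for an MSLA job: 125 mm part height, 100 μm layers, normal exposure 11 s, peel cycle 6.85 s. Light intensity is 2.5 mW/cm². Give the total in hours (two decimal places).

6.20 hours

Number of layers: 125 / 0.1 → 1250 (rounded up).
Per-layer time = 11 + 6.85, so 17.85 s.
Total = 1250 × 17.85 = 22312.5 s = 6.20 hours.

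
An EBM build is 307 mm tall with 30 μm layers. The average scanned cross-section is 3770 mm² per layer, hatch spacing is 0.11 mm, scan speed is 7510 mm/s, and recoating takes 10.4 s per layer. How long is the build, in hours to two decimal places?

42.54 hours

Number of layers: 307 / 0.03 → 10234 (rounded up).
Hatch length per layer = 3770 / 0.11, so 34272.7 mm.
Beam time per layer = 34272.7 / 7510, so 4.5636 s.
Time per layer: 4.5636 + 10.4 → 14.9636 s.
Total: 10234 × 14.9636 s = 153137.4824 s → 42.54 hours.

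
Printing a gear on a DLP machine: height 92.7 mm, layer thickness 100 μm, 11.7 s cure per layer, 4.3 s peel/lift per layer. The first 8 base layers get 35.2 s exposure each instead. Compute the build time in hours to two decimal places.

Layers = ⌈92.7/0.1⌉ = 927.
Bottom layers: 8 × (35.2 + 4.3) → 316 s.
Normal layers = 919 × (11.7 + 4.3), so 14704 s.
Total = 316 + 14704 = 15020 s = 4.17 hours.

4.17 hours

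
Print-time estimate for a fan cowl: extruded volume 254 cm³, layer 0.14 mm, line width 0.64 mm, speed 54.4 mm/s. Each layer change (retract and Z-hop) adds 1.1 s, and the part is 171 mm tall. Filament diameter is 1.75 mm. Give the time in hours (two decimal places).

Extrusion cross-section = 0.14 × 0.64 = 0.0896 mm².
Total extruded path = 254000/0.0896 = 2834821.4 mm.
Print-move time = 2834821.4 / 54.4, so 52110.7 s.
Layer count = ceil(171 / 0.14) = 1222.
Layer-change overhead = 1222 × 1.1, so 1344.2 s.
Total = 52110.7 + 1344.2 = 53454.9 s = 14.85 hours.

14.85 hours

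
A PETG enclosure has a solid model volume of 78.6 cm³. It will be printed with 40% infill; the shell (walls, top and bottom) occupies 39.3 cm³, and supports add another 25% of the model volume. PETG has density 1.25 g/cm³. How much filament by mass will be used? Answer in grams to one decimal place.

Interior volume: 78.6 − 39.3 → 39.3 cm³.
Infill volume: 0.40 × 39.3 → 15.72 cm³.
Support: 0.25 × 78.6 → 19.65 cm³.
Total printed volume = 39.3 + 15.72 + 19.65 = 74.67 cm³.
Mass = 74.67 × 1.25, so 93.3375 g.

93.3 g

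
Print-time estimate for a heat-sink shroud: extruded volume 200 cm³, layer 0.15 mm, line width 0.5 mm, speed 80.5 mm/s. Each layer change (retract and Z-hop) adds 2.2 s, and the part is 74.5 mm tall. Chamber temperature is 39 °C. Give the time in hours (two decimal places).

Extrusion cross-section: 0.15 × 0.5 → 0.075 mm².
Path length: 200000 mm³ / 0.075 mm² → 2666666.7 mm.
Time extruding = 2666666.7 / 80.5 = 33126.3 s.
Layers = ⌈74.5/0.15⌉ = 497.
Non-print overhead = 497 × 2.2, so 1093.4 s.
Total = 33126.3 + 1093.4 = 34219.7 s = 9.51 hours.

9.51 hours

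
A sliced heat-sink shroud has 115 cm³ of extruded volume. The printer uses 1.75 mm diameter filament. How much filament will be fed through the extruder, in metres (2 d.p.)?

A = π r² = π × 0.875² = 2.4053 mm².
L = 115000 mm³ / 2.4053 mm² = 47811.08 mm, i.e. 47.81 m.

47.81 m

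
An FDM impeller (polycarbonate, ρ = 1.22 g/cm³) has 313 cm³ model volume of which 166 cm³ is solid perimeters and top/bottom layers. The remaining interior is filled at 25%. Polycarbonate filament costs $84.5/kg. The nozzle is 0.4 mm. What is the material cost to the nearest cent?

$20.90

Infill region = 313 − 166 = 147 cm³.
Deposited infill = 0.25 × 147, so 36.75 cm³.
Total printed volume = 166 + 36.75, so 202.75 cm³.
Mass = 202.75 × 1.22 = 247.355 g.
Cost = 247.355 g / 1000 × $84.5/kg = $20.90.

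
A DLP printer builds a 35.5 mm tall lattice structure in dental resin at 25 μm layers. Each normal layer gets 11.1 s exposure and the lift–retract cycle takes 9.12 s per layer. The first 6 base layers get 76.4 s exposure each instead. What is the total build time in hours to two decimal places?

8.08 hours

Layers = ⌈35.5/0.025⌉ = 1420.
Base layers = 6 × (76.4 + 9.12) = 513.12 s.
Normal layers = 1414 × (11.1 + 9.12) = 28591.08 s.
Sum: 513.12 + 28591.08 = 29104.2 s → 8.08 hours.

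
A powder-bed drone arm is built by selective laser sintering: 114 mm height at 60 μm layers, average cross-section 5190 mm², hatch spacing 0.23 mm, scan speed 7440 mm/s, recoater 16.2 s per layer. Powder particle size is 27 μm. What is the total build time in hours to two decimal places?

Layer count = ceil(114 / 0.06) = 1900.
Hatch length per layer: 5190 / 0.23 → 22565.2 mm.
Scan time per layer = 22565.2 / 7440, so 3.033 s.
Per-layer time = 3.033 + 16.2, so 19.233 s.
Build time = 1900 × 19.233 = 36542.7 s = 10.15 hours.

10.15 hours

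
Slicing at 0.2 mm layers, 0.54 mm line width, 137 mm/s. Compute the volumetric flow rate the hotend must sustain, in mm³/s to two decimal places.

A = 0.2 × 0.54, so 0.108 mm².
Volumetric flow = 137 × 0.108 = 14.80 mm³/s.

14.80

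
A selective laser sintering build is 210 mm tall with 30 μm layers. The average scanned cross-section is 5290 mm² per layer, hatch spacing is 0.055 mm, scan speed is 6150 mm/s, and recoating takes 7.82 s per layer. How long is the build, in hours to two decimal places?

Number of layers: 210 / 0.03 → 7000 (rounded up).
Hatch length per layer: 5290 / 0.055 → 96181.8 mm.
Laser time per layer: 96181.8 / 6150 → 15.6393 s.
Per-layer time: 15.6393 + 7.82 → 23.4593 s.
7000 layers × 23.4593 s/layer = 164215.1 s, i.e. 45.62 hours.

45.62 hours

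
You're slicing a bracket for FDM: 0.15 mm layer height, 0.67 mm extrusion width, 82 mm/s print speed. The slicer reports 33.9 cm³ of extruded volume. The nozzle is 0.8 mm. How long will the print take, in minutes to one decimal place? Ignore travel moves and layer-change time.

Line area = 0.15 × 0.67, so 0.1005 mm².
Toolpath length = 33.9 cm³ / 0.1005 mm² = 33900 / 0.1005 = 337313.4 mm.
Time extruding = 337313.4 / 82, so 4113.6 s.
Converting: 4113.6 s = 68.6 minutes.

68.6 minutes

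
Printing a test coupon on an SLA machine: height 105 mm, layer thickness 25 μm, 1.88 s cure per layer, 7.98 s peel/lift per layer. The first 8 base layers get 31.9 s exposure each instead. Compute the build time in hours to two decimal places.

Layers = ⌈105/0.025⌉ = 4200.
Burn-in layers = 8 × (31.9 + 7.98) = 319.04 s.
Regular layers = 4192 × (1.88 + 7.98) = 41333.12 s.
Sum: 319.04 + 41333.12 = 41652.16 s → 11.57 hours.

11.57 hours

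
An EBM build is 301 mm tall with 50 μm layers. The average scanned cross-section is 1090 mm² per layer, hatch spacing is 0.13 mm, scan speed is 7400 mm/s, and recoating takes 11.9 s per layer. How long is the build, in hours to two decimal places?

Number of layers: 301 / 0.05 → 6020 (rounded up).
Per-layer scan distance = 1090 / 0.13, so 8384.6 mm.
Scan time per layer: 8384.6 / 7400 → 1.1331 s.
Layer cycle = 1.1331 + 11.9 = 13.0331 s.
Build time = 6020 × 13.0331 = 78459.262 s = 21.79 hours.

21.79 hours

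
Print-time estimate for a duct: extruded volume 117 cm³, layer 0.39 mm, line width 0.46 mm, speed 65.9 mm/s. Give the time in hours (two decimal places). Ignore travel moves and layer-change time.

Extrusion cross-section = 0.39 × 0.46 = 0.1794 mm².
Toolpath length = 117 cm³ / 0.1794 mm² = 117000 / 0.1794 = 652173.9 mm.
Extrusion time: 652173.9 / 65.9 → 9896.4 s.
Converting: 9896.4 s = 2.75 hours.

2.75 hours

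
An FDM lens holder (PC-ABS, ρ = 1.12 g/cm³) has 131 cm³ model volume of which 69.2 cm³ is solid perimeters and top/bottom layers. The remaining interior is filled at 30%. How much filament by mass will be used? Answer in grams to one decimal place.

Interior volume: 131 − 69.2 → 61.8 cm³.
Infill deposited = 0.30 × 61.8 = 18.54 cm³.
Total extruded = 69.2 + 18.54, so 87.74 cm³.
Mass: 87.74 × 1.12 → 98.2688 g.

98.3 g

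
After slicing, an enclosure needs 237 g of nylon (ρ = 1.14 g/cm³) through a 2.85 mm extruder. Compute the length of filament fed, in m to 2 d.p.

32.59 m

Extruded volume: 237/1.14 = 207.8947 cm³ (207894.7 mm³).
Filament cross-section = π × (2.85/2)² = 6.3794 mm².
L = V/A = 207894.7/6.3794 = 32588.44 mm → 32.59 m.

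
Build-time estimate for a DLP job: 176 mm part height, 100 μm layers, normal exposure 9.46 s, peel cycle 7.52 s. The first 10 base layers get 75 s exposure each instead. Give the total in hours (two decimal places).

8.48 hours

Layers = ⌈176/0.1⌉ = 1760.
Bottom layers = 10 × (75 + 7.52), so 825.2 s.
Regular layers = 1750 × (9.46 + 7.52) = 29715 s.
Sum: 825.2 + 29715 = 30540.2 s → 8.48 hours.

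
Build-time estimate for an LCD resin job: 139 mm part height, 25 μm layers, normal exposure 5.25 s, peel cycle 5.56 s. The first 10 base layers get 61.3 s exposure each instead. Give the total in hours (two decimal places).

16.85 hours

Layer count = ceil(139 / 0.025) = 5560.
Burn-in layers = 10 × (61.3 + 5.56), so 668.6 s.
Regular layers: 5550 × (5.25 + 5.56) → 59995.5 s.
Sum: 668.6 + 59995.5 = 60664.1 s → 16.85 hours.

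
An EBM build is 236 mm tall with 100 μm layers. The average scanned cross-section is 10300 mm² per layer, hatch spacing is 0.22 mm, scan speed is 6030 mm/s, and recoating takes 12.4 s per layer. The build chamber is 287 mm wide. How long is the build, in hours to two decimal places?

Number of layers: 236 / 0.1 → 2360 (rounded up).
Hatch length per layer = 10300 / 0.22 = 46818.2 mm.
Scan time per layer: 46818.2 / 6030 → 7.7642 s.
Layer cycle = 7.7642 + 12.4, so 20.1642 s.
Build time = 2360 × 20.1642 = 47587.512 s = 13.22 hours.

13.22 hours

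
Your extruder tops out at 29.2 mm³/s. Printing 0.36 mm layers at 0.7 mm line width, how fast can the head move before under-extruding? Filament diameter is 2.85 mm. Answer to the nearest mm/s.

A: 0.36 × 0.7 → 0.252 mm².
Max speed = 29.2 / 0.252 = 115.87 ≈ 116 mm/s.

116 mm/s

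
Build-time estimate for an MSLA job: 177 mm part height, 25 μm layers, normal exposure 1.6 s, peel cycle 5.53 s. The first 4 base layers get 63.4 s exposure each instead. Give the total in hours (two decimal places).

Layer count = ceil(177 / 0.025) = 7080.
Bottom layers = 4 × (63.4 + 5.53) = 275.72 s.
Regular layers: 7076 × (1.6 + 5.53) → 50451.88 s.
Sum: 275.72 + 50451.88 = 50727.6 s → 14.09 hours.

14.09 hours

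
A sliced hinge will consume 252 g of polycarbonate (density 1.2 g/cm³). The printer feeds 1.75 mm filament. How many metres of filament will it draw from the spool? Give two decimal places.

87.31 m

Extruded volume: 252/1.2 = 210 cm³ (210000 mm³).
A = π r² = π × 0.875² = 2.4053 mm².
Length = 210000 / 2.4053 = 87307.2 mm = 87.31 m.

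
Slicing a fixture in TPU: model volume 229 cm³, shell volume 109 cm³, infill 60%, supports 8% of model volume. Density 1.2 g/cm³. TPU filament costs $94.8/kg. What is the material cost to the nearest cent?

Volume inside the shell = 229 − 109 = 120 cm³.
Infill deposited = 0.60 × 120 = 72 cm³.
Support: 0.08 × 229 → 18.32 cm³.
Deposited volume = 109 + 72 + 18.32, so 199.32 cm³.
Mass = 199.32 × 1.2 = 239.184 g.
Cost = 239.184 g / 1000 × $94.8/kg = $22.67.

$22.67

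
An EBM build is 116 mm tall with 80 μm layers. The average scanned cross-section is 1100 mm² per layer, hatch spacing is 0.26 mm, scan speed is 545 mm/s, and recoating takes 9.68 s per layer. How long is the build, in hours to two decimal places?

7.03 hours

Layer count = ceil(116 / 0.08) = 1450.
Per-layer scan distance: 1100 / 0.26 → 4230.8 mm.
Per-layer scan time = 4230.8 / 545 = 7.7629 s.
Time per layer = 7.7629 + 9.68, so 17.4429 s.
Build time = 1450 × 17.4429 = 25292.205 s = 7.03 hours.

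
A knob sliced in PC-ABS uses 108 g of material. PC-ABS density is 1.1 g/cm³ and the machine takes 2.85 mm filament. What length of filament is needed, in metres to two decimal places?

15.39 m

Extruded volume: 108/1.1 = 98.1818 cm³ (98181.8 mm³).
A = π r² = π × 1.425² = 6.3794 mm².
Length = 98181.8 / 6.3794 = 15390.44 mm = 15.39 m.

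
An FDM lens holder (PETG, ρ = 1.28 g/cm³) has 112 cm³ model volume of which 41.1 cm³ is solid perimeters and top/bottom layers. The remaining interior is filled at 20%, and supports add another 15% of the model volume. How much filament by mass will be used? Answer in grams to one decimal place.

Volume inside the shell = 112 − 41.1 = 70.9 cm³.
Deposited infill = 0.20 × 70.9, so 14.18 cm³.
Support = 0.15 × 112 = 16.8 cm³.
Total printed volume = 41.1 + 14.18 + 16.8 = 72.08 cm³.
Mass: 72.08 × 1.28 → 92.2624 g.

92.3 g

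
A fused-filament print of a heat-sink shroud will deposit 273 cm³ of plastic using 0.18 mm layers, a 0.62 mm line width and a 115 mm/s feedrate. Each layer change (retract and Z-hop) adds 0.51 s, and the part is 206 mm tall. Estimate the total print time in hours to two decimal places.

Extrusion cross-section: 0.18 × 0.62 → 0.1116 mm².
Path length: 273000 mm³ / 0.1116 mm² → 2446236.6 mm.
Time extruding = 2446236.6 / 115 = 21271.6 s.
Layer count = ceil(206 / 0.18) = 1145.
Non-print overhead: 1145 × 0.51 → 583.95 s.
Altogether 21271.6 + 583.95 = 21855.55 s, i.e. 6.07 hours.

6.07 hours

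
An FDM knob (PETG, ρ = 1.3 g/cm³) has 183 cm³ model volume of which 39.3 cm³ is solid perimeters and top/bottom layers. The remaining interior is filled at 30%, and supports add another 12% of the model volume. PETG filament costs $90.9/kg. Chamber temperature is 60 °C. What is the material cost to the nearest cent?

Volume inside the shell = 183 − 39.3 = 143.7 cm³.
Infill deposited = 0.30 × 143.7, so 43.11 cm³.
Support: 0.12 × 183 → 21.96 cm³.
Deposited volume: 39.3 + 43.11 + 21.96 → 104.37 cm³.
Mass: 104.37 × 1.3 → 135.681 g.
At $90.9/kg: 135.681/1000 × 90.9 = $12.33.

$12.33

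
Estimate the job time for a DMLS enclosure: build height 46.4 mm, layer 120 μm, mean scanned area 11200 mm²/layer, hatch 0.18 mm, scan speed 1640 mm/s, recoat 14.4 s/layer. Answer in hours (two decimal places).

5.63 hours

Number of layers: 46.4 / 0.12 → 387 (rounded up).
Per-layer scan distance: 11200 / 0.18 → 62222.2 mm.
Laser time per layer = 62222.2 / 1640, so 37.9404 s.
Time per layer = 37.9404 + 14.4 = 52.3404 s.
387 layers × 52.3404 s/layer = 20255.7348 s, i.e. 5.63 hours.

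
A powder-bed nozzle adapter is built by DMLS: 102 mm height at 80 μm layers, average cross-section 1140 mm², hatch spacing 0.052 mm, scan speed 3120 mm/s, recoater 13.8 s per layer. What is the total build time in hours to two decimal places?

7.38 hours

Layer count = ceil(102 / 0.08) = 1275.
Hatch length per layer = 1140 / 0.052 = 21923.1 mm.
Laser time per layer: 21923.1 / 3120 → 7.0266 s.
Per-layer time = 7.0266 + 13.8, so 20.8266 s.
Build time = 1275 × 20.8266 = 26553.915 s = 7.38 hours.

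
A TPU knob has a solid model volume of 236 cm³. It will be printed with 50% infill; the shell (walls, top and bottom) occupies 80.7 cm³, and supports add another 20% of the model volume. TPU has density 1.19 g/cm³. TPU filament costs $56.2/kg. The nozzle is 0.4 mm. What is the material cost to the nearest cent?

Volume inside the shell = 236 − 80.7, so 155.3 cm³.
Deposited infill = 0.50 × 155.3 = 77.65 cm³.
Support = 0.20 × 236 = 47.2 cm³.
Total printed volume = 80.7 + 77.65 + 47.2, so 205.55 cm³.
Mass = 205.55 × 1.19 = 244.6045 g.
At $56.2/kg: 244.6045/1000 × 56.2 = $13.75.

$13.75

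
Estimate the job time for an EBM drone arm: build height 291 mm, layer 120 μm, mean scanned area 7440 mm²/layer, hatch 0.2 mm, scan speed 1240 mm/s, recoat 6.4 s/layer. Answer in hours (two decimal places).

24.52 hours

Number of layers: 291 / 0.12 → 2425 (rounded up).
Per-layer scan distance: 7440 / 0.2 → 37200 mm.
Scan time per layer = 37200 / 1240, so 30 s.
Per-layer time = 30 + 6.4, so 36.4 s.
Total: 2425 × 36.4 s = 88270 s → 24.52 hours.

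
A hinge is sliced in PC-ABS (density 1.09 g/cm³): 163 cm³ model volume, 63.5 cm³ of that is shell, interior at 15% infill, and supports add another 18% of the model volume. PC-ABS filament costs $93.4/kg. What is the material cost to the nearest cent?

$10.97

Infill region = 163 − 63.5, so 99.5 cm³.
Deposited infill: 0.15 × 99.5 → 14.925 cm³.
Support: 0.18 × 163 → 29.34 cm³.
Total extruded = 63.5 + 14.925 + 29.34 = 107.765 cm³.
Mass = 107.765 × 1.09, so 117.46385 g.
Cost = 117.46385 g / 1000 × $93.4/kg = $10.97.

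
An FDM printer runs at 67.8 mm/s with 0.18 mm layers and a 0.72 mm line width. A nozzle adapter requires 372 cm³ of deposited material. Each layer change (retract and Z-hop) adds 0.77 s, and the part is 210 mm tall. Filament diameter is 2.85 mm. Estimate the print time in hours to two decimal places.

12.01 hours

Line area = 0.18 × 0.72 = 0.1296 mm².
Path length: 372000 mm³ / 0.1296 mm² → 2870370.4 mm.
Print-move time: 2870370.4 / 67.8 → 42335.8 s.
Layers = ⌈210/0.18⌉ = 1167.
Non-print overhead: 1167 × 0.77 → 898.59 s.
Altogether 42335.8 + 898.59 = 43234.39 s, i.e. 12.01 hours.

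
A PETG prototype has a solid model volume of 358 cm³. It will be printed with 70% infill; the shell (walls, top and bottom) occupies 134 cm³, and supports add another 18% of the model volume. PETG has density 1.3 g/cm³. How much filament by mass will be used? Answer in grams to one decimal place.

Infill region = 358 − 134 = 224 cm³.
Deposited infill = 0.70 × 224 = 156.8 cm³.
Support = 0.18 × 358 = 64.44 cm³.
Total printed volume: 134 + 156.8 + 64.44 → 355.24 cm³.
Mass = 355.24 × 1.3 = 461.812 g.

461.8 g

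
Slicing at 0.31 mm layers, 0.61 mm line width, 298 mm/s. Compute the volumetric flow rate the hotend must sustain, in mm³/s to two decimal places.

56.35

Bead cross-section = 0.31 × 0.61, so 0.1891 mm².
Volumetric flow = 298 × 0.1891 = 56.35 mm³/s.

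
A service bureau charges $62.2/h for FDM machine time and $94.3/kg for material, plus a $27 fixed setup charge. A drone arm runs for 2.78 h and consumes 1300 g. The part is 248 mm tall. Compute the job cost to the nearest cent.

$322.51

Machine cost: 62.2 × 2.78 → $172.916.
Material charge = 94.3 × 1300/1000 = $122.59.
Adding setup: 172.916 + 122.59 + 27 → 322.506 ≈ $322.51.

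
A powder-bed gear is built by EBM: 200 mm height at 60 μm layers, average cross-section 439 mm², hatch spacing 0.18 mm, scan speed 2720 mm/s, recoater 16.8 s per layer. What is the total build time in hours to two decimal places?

Layer count = ceil(200 / 0.06) = 3334.
Hatch length per layer = 439 / 0.18, so 2438.9 mm.
Per-layer scan time = 2438.9 / 2720, so 0.8967 s.
Layer cycle = 0.8967 + 16.8 = 17.6967 s.
3334 layers × 17.6967 s/layer = 59000.7978 s, i.e. 16.39 hours.

16.39 hours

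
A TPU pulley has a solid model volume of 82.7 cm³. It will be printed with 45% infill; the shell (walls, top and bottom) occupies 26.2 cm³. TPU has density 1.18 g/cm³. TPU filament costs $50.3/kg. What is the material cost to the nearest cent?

Volume inside the shell = 82.7 − 26.2 = 56.5 cm³.
Infill volume: 0.45 × 56.5 → 25.425 cm³.
Deposited volume = 26.2 + 25.425 = 51.625 cm³.
Mass = 51.625 × 1.18, so 60.9175 g.
Cost = 60.9175 g / 1000 × $50.3/kg = $3.06.

$3.06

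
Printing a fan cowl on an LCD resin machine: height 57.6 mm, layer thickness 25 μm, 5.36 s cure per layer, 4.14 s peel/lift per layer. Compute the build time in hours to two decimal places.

6.08 hours

Layers = ⌈57.6/0.025⌉ = 2304.
Per-layer time = 5.36 + 4.14 = 9.5 s.
Build time: 2304 × 9.5 s = 21888 s, i.e. 6.08 hours.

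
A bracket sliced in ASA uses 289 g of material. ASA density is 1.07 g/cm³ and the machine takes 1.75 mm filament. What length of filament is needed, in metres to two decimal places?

112.29 m

Volume = 289 g / 1.07 g·cm⁻³ = 270.0935 cm³ = 270093.5 mm³.
Filament cross-section = π × (1.75/2)² = 2.4053 mm².
L = V/A = 270093.5/2.4053 = 112290.98 mm → 112.29 m.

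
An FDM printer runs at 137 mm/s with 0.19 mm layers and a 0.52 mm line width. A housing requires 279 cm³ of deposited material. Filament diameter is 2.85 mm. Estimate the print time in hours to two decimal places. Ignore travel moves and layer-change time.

Extrusion cross-section: 0.19 × 0.52 → 0.0988 mm².
Toolpath length = 279 cm³ / 0.0988 mm² = 279000 / 0.0988 = 2823886.6 mm.
Time extruding = 2823886.6 / 137, so 20612.3 s.
20612.3 s = 5.73 hours.

5.73 hours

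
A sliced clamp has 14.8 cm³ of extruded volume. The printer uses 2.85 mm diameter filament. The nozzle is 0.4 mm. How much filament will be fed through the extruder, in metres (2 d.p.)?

A = π r² = π × 1.425² = 6.3794 mm².
Length = 14.8 cm³ / 6.3794 mm² = 14800 / 6.3794 = 2319.97 mm = 2.32 m.

2.32 m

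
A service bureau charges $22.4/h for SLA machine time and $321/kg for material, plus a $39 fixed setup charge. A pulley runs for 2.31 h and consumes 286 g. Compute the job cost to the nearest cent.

$182.55

Time charge: 22.4 × 2.31 → $51.744.
Feedstock cost = 321 × 286/1000, so $91.806.
Adding setup: 51.744 + 91.806 + 39 → $182.55.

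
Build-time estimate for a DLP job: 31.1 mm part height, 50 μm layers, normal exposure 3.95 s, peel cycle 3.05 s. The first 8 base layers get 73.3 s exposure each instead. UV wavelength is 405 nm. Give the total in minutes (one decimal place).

Layer count = ceil(31.1 / 0.05) = 622.
Bottom layers: 8 × (73.3 + 3.05) → 610.8 s.
Normal layers: 614 × (3.95 + 3.05) → 4298 s.
Sum: 610.8 + 4298 = 4908.8 s → 81.8 minutes.

81.8 minutes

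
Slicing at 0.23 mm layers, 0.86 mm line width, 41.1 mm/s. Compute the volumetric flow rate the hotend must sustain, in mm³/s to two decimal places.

8.13

A = 0.23 × 0.86, so 0.1978 mm².
Q = v·A = 41.1 × 0.1978 = 8.13 mm³/s.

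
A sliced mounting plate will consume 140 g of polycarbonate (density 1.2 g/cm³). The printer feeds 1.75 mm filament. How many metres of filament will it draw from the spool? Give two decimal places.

48.50 m

Volume = 140 g / 1.2 g·cm⁻³ = 116.6667 cm³ = 116666.7 mm³.
Filament cross-section = π × (1.75/2)² = 2.4053 mm².
Length = 116666.7 / 2.4053 = 48504.01 mm = 48.50 m.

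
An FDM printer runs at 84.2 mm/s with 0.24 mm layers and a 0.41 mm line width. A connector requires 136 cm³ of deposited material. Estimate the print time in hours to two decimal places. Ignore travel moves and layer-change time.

4.56 hours

Bead cross-section = 0.24 × 0.41 = 0.0984 mm².
Total extruded path = 136000/0.0984 = 1382113.8 mm.
Time extruding = 1382113.8 / 84.2, so 16414.7 s.
In the requested units: 16414.7 s = 4.56 hours.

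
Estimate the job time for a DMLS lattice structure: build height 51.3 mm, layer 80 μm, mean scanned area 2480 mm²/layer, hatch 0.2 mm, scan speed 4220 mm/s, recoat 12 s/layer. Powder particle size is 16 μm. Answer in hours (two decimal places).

Layer count = ceil(51.3 / 0.08) = 642.
Scan path per layer = 2480 / 0.2, so 12400 mm.
Per-layer scan time = 12400 / 4220 = 2.9384 s.
Per-layer time: 2.9384 + 12 → 14.9384 s.
Build time = 642 × 14.9384 = 9590.4528 s = 2.66 hours.

2.66 hours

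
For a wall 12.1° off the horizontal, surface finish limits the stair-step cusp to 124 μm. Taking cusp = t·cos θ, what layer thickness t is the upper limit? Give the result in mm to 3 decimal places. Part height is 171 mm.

t = h_c / cos θ = 0.124 / 0.9778 = 0.127 mm.

0.127 mm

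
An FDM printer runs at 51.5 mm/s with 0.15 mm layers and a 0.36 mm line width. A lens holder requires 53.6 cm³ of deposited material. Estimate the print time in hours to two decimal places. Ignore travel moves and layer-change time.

Extrusion cross-section = 0.15 × 0.36 = 0.054 mm².
Total extruded path = 53600/0.054 = 992592.6 mm.
Time extruding = 992592.6 / 51.5, so 19273.6 s.
19273.6 s = 5.35 hours.

5.35 hours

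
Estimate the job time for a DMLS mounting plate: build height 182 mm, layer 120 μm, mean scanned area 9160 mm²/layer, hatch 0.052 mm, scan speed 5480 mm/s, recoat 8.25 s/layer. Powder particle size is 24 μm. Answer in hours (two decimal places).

Number of layers: 182 / 0.12 → 1517 (rounded up).
Hatch length per layer = 9160 / 0.052, so 176153.8 mm.
Per-layer scan time = 176153.8 / 5480, so 32.1449 s.
Time per layer = 32.1449 + 8.25, so 40.3949 s.
Build time = 1517 × 40.3949 = 61279.0633 s = 17.02 hours.

17.02 hours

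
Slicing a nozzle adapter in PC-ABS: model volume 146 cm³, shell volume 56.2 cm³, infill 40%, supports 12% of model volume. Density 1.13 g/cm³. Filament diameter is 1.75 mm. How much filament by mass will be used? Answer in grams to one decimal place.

123.9 g

Volume inside the shell = 146 − 56.2, so 89.8 cm³.
Infill volume = 0.40 × 89.8 = 35.92 cm³.
Support = 0.12 × 146 = 17.52 cm³.
Total printed volume: 56.2 + 35.92 + 17.52 → 109.64 cm³.
Mass = 109.64 × 1.13 = 123.8932 g.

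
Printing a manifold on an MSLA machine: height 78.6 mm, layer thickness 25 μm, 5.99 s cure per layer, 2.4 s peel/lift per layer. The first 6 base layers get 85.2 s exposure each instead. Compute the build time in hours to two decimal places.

7.46 hours

Layers = ⌈78.6/0.025⌉ = 3144.
Bottom layers = 6 × (85.2 + 2.4) = 525.6 s.
Normal layers = 3138 × (5.99 + 2.4), so 26327.82 s.
Total = 525.6 + 26327.82 = 26853.42 s = 7.46 hours.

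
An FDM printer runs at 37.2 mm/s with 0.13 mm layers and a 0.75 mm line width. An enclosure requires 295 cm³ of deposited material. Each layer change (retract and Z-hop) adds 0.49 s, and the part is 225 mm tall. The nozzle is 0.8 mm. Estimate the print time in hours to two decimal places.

22.83 hours

Bead cross-section = 0.13 × 0.75, so 0.0975 mm².
Toolpath length = 295 cm³ / 0.0975 mm² = 295000 / 0.0975 = 3025641 mm.
Extrusion time = 3025641 / 37.2 = 81334.4 s.
Layer count = ceil(225 / 0.13) = 1731.
Z-hop total: 1731 × 0.49 → 848.19 s.
Total = 81334.4 + 848.19 = 82182.59 s = 22.83 hours.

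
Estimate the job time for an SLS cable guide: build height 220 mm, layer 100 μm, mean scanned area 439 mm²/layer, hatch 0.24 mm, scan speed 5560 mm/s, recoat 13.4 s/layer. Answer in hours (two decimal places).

Number of layers: 220 / 0.1 → 2200 (rounded up).
Scan path per layer = 439 / 0.24, so 1829.2 mm.
Per-layer scan time: 1829.2 / 5560 → 0.329 s.
Per-layer time = 0.329 + 13.4, so 13.729 s.
2200 layers × 13.729 s/layer = 30203.8 s, i.e. 8.39 hours.

8.39 hours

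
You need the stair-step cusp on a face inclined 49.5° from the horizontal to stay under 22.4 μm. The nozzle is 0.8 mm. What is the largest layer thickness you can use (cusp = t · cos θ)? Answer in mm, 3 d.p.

t = h_c / cos θ = 0.0224 / 0.6494 = 0.034 mm.

0.034 mm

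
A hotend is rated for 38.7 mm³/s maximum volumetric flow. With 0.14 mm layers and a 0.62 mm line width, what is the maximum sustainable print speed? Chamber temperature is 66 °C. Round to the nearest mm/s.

Extrusion cross-section = 0.14 × 0.62, so 0.0868 mm².
v_max = Q/A = 38.7/0.0868 = 445.85 mm/s → 446 mm/s.

446 mm/s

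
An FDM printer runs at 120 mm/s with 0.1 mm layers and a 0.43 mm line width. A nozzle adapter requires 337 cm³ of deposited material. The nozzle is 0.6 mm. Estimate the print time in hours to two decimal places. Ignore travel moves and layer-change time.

Bead cross-section = 0.1 × 0.43 = 0.043 mm².
Path length: 337000 mm³ / 0.043 mm² → 7837209.3 mm.
Print-move time: 7837209.3 / 120 → 65310.1 s.
That's 65310.1 s → 18.14 hours.

18.14 hours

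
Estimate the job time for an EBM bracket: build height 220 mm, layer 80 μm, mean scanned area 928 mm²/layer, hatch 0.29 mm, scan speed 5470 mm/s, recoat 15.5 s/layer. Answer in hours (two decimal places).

Number of layers: 220 / 0.08 → 2750 (rounded up).
Scan path per layer = 928 / 0.29, so 3200 mm.
Per-layer scan time = 3200 / 5470 = 0.585 s.
Time per layer = 0.585 + 15.5, so 16.085 s.
Total: 2750 × 16.085 s = 44233.75 s → 12.29 hours.

12.29 hours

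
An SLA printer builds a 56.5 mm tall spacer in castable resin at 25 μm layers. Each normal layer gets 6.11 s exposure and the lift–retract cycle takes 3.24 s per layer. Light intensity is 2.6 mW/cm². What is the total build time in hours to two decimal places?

5.87 hours

Layers = ⌈56.5/0.025⌉ = 2260.
Per-layer time: 6.11 + 3.24 → 9.35 s.
Total = 2260 × 9.35 = 21131 s = 5.87 hours.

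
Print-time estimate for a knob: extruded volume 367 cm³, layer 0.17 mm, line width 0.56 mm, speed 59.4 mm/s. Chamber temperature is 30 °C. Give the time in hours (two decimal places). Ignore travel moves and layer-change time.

18.03 hours

Extrusion cross-section = 0.17 × 0.56 = 0.0952 mm².
Path length: 367000 mm³ / 0.0952 mm² → 3855042 mm.
Extrusion time = 3855042 / 59.4, so 64899.7 s.
That's 64899.7 s → 18.03 hours.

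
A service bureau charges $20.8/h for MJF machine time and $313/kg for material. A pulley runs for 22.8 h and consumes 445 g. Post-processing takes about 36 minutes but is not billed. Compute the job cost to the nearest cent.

$613.53

Machine cost = 20.8 × 22.8 = $474.24.
Feedstock cost = 313 × 445/1000, so $139.285.
Total = 474.24 + 139.285 = 613.525 ≈ $613.53.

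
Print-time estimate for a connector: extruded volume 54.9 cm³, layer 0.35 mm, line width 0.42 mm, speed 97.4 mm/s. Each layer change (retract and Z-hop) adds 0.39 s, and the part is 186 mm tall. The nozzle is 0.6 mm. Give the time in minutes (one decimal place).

Line area: 0.35 × 0.42 → 0.147 mm².
Toolpath length = 54.9 cm³ / 0.147 mm² = 54900 / 0.147 = 373469.4 mm.
Extrusion time = 373469.4 / 97.4 = 3834.4 s.
Number of layers: 186 / 0.35 → 532 (rounded up).
Non-print overhead: 532 × 0.39 → 207.48 s.
Total = 3834.4 + 207.48 = 4041.88 s = 67.4 minutes.

67.4 minutes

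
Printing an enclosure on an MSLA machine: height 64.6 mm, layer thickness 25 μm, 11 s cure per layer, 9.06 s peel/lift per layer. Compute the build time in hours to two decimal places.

Number of layers: 64.6 / 0.025 → 2584 (rounded up).
Cycle time: 11 + 9.06 → 20.06 s.
Total = 2584 × 20.06 = 51835.04 s = 14.40 hours.

14.40 hours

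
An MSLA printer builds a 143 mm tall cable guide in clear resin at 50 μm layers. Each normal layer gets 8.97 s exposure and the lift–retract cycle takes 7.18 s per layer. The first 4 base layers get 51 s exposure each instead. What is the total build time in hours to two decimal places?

12.88 hours

Layers = ⌈143/0.05⌉ = 2860.
Burn-in layers: 4 × (51 + 7.18) → 232.72 s.
Regular layers = 2856 × (8.97 + 7.18), so 46124.4 s.
Total = 232.72 + 46124.4 = 46357.12 s = 12.88 hours.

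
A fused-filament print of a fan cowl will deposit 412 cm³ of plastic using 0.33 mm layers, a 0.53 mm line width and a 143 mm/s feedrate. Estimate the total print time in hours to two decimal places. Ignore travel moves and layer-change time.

Line area: 0.33 × 0.53 → 0.1749 mm².
Toolpath length = 412 cm³ / 0.1749 mm² = 412000 / 0.1749 = 2355631.8 mm.
Extrusion time = 2355631.8 / 143, so 16472.9 s.
16472.9 s = 4.58 hours.

4.58 hours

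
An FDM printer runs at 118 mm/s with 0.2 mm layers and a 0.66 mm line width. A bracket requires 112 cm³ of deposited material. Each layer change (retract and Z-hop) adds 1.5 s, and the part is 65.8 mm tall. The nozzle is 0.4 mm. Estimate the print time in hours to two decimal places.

Bead cross-section: 0.2 × 0.66 → 0.132 mm².
Total extruded path = 112000/0.132 = 848484.8 mm.
Extrusion time = 848484.8 / 118, so 7190.5 s.
Layer count = ceil(65.8 / 0.2) = 329.
Z-hop total = 329 × 1.5, so 493.5 s.
Total = 7190.5 + 493.5 = 7684 s = 2.13 hours.

2.13 hours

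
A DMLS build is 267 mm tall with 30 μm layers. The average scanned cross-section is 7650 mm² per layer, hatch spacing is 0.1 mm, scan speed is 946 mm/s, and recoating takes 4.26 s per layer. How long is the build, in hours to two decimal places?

Layers = ⌈267/0.03⌉ = 8900.
Per-layer scan distance = 7650 / 0.1 = 76500 mm.
Laser time per layer = 76500 / 946 = 80.8668 s.
Layer cycle = 80.8668 + 4.26, so 85.1268 s.
Build time = 8900 × 85.1268 = 757628.52 s = 210.45 hours.

210.45 hours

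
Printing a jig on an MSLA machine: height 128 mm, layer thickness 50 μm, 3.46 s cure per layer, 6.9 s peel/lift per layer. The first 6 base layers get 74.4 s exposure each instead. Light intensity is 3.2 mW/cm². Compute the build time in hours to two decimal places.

Layer count = ceil(128 / 0.05) = 2560.
Bottom layers = 6 × (74.4 + 6.9), so 487.8 s.
Regular layers = 2554 × (3.46 + 6.9) = 26459.44 s.
Sum: 487.8 + 26459.44 = 26947.24 s → 7.49 hours.

7.49 hours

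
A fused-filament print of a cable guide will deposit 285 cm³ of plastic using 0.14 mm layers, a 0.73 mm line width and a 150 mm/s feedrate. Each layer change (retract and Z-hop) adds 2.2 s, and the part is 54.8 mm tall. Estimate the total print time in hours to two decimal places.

Extrusion cross-section = 0.14 × 0.73, so 0.1022 mm².
Path length: 285000 mm³ / 0.1022 mm² → 2788649.7 mm.
Print-move time = 2788649.7 / 150 = 18591 s.
Number of layers: 54.8 / 0.14 → 392 (rounded up).
Layer-change overhead: 392 × 2.2 → 862.4 s.
Total = 18591 + 862.4 = 19453.4 s = 5.40 hours.

5.40 hours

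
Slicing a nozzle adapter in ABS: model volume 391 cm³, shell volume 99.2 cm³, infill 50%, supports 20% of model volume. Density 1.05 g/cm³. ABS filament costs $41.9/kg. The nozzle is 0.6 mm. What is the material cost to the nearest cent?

$14.22

Infill region = 391 − 99.2 = 291.8 cm³.
Infill volume: 0.50 × 291.8 → 145.9 cm³.
Support = 0.20 × 391 = 78.2 cm³.
Total printed volume = 99.2 + 145.9 + 78.2, so 323.3 cm³.
Mass = 323.3 × 1.05, so 339.465 g.
At $41.9/kg: 339.465/1000 × 41.9 = $14.22.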